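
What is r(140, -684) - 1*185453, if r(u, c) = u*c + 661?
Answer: -280552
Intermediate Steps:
r(u, c) = 661 + c*u (r(u, c) = c*u + 661 = 661 + c*u)
r(140, -684) - 1*185453 = (661 - 684*140) - 1*185453 = (661 - 95760) - 185453 = -95099 - 185453 = -280552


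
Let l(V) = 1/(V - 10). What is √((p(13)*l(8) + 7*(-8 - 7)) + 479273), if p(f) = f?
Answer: √1916646/2 ≈ 692.21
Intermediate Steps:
l(V) = 1/(-10 + V)
√((p(13)*l(8) + 7*(-8 - 7)) + 479273) = √((13/(-10 + 8) + 7*(-8 - 7)) + 479273) = √((13/(-2) + 7*(-15)) + 479273) = √((13*(-½) - 105) + 479273) = √((-13/2 - 105) + 479273) = √(-223/2 + 479273) = √(958323/2) = √1916646/2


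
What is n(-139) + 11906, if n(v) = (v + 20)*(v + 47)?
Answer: 22854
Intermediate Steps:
n(v) = (20 + v)*(47 + v)
n(-139) + 11906 = (940 + (-139)² + 67*(-139)) + 11906 = (940 + 19321 - 9313) + 11906 = 10948 + 11906 = 22854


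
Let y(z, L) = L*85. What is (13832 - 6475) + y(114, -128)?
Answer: -3523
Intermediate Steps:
y(z, L) = 85*L
(13832 - 6475) + y(114, -128) = (13832 - 6475) + 85*(-128) = 7357 - 10880 = -3523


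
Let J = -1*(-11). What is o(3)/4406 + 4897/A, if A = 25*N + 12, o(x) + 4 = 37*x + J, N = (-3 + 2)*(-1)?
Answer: 10790274/81511 ≈ 132.38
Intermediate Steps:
J = 11
N = 1 (N = -1*(-1) = 1)
o(x) = 7 + 37*x (o(x) = -4 + (37*x + 11) = -4 + (11 + 37*x) = 7 + 37*x)
A = 37 (A = 25*1 + 12 = 25 + 12 = 37)
o(3)/4406 + 4897/A = (7 + 37*3)/4406 + 4897/37 = (7 + 111)*(1/4406) + 4897*(1/37) = 118*(1/4406) + 4897/37 = 59/2203 + 4897/37 = 10790274/81511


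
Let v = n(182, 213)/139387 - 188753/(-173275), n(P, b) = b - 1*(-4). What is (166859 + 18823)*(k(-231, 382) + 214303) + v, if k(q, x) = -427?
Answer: 959157742678411597686/24152282425 ≈ 3.9713e+10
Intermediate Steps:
n(P, b) = 4 + b (n(P, b) = b + 4 = 4 + b)
v = 26347315086/24152282425 (v = (4 + 213)/139387 - 188753/(-173275) = 217*(1/139387) - 188753*(-1/173275) = 217/139387 + 188753/173275 = 26347315086/24152282425 ≈ 1.0909)
(166859 + 18823)*(k(-231, 382) + 214303) + v = (166859 + 18823)*(-427 + 214303) + 26347315086/24152282425 = 185682*213876 + 26347315086/24152282425 = 39712923432 + 26347315086/24152282425 = 959157742678411597686/24152282425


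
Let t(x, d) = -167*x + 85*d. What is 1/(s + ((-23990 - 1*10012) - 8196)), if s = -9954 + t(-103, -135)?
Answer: -1/46426 ≈ -2.1540e-5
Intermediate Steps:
s = -4228 (s = -9954 + (-167*(-103) + 85*(-135)) = -9954 + (17201 - 11475) = -9954 + 5726 = -4228)
1/(s + ((-23990 - 1*10012) - 8196)) = 1/(-4228 + ((-23990 - 1*10012) - 8196)) = 1/(-4228 + ((-23990 - 10012) - 8196)) = 1/(-4228 + (-34002 - 8196)) = 1/(-4228 - 42198) = 1/(-46426) = -1/46426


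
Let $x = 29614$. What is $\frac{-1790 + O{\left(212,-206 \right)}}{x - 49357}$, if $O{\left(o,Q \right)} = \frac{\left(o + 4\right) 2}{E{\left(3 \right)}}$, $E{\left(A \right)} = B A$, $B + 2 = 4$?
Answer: $\frac{1718}{19743} \approx 0.087018$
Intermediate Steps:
$B = 2$ ($B = -2 + 4 = 2$)
$E{\left(A \right)} = 2 A$
$O{\left(o,Q \right)} = \frac{4}{3} + \frac{o}{3}$ ($O{\left(o,Q \right)} = \frac{\left(o + 4\right) 2}{2 \cdot 3} = \frac{\left(4 + o\right) 2}{6} = \left(8 + 2 o\right) \frac{1}{6} = \frac{4}{3} + \frac{o}{3}$)
$\frac{-1790 + O{\left(212,-206 \right)}}{x - 49357} = \frac{-1790 + \left(\frac{4}{3} + \frac{1}{3} \cdot 212\right)}{29614 - 49357} = \frac{-1790 + \left(\frac{4}{3} + \frac{212}{3}\right)}{-19743} = \left(-1790 + 72\right) \left(- \frac{1}{19743}\right) = \left(-1718\right) \left(- \frac{1}{19743}\right) = \frac{1718}{19743}$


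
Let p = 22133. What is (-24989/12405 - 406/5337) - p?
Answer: -488488134076/22068495 ≈ -22135.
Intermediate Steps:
(-24989/12405 - 406/5337) - p = (-24989/12405 - 406/5337) - 1*22133 = (-24989*1/12405 - 406*1/5337) - 22133 = (-24989/12405 - 406/5337) - 22133 = -46134241/22068495 - 22133 = -488488134076/22068495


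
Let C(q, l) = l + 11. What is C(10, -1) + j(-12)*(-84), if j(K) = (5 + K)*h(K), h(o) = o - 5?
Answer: -9986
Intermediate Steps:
h(o) = -5 + o
C(q, l) = 11 + l
j(K) = (-5 + K)*(5 + K) (j(K) = (5 + K)*(-5 + K) = (-5 + K)*(5 + K))
C(10, -1) + j(-12)*(-84) = (11 - 1) + (-25 + (-12)²)*(-84) = 10 + (-25 + 144)*(-84) = 10 + 119*(-84) = 10 - 9996 = -9986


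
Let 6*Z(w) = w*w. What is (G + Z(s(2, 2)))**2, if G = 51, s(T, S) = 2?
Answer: 24025/9 ≈ 2669.4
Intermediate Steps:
Z(w) = w**2/6 (Z(w) = (w*w)/6 = w**2/6)
(G + Z(s(2, 2)))**2 = (51 + (1/6)*2**2)**2 = (51 + (1/6)*4)**2 = (51 + 2/3)**2 = (155/3)**2 = 24025/9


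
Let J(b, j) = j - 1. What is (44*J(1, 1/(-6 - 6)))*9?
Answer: -429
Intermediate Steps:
J(b, j) = -1 + j
(44*J(1, 1/(-6 - 6)))*9 = (44*(-1 + 1/(-6 - 6)))*9 = (44*(-1 + 1/(-12)))*9 = (44*(-1 - 1/12))*9 = (44*(-13/12))*9 = -143/3*9 = -429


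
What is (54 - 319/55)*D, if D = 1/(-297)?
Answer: -241/1485 ≈ -0.16229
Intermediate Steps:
D = -1/297 ≈ -0.0033670
(54 - 319/55)*D = (54 - 319/55)*(-1/297) = (54 - 319*1/55)*(-1/297) = (54 - 29/5)*(-1/297) = (241/5)*(-1/297) = -241/1485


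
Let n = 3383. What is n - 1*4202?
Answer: -819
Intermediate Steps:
n - 1*4202 = 3383 - 1*4202 = 3383 - 4202 = -819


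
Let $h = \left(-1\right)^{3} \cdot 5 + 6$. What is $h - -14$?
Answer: $15$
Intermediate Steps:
$h = 1$ ($h = \left(-1\right) 5 + 6 = -5 + 6 = 1$)
$h - -14 = 1 - -14 = 1 + 14 = 15$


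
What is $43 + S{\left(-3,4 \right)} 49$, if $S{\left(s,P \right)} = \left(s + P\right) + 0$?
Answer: $92$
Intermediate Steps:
$S{\left(s,P \right)} = P + s$ ($S{\left(s,P \right)} = \left(P + s\right) + 0 = P + s$)
$43 + S{\left(-3,4 \right)} 49 = 43 + \left(4 - 3\right) 49 = 43 + 1 \cdot 49 = 43 + 49 = 92$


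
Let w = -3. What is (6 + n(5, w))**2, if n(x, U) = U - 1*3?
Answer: 0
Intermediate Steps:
n(x, U) = -3 + U (n(x, U) = U - 3 = -3 + U)
(6 + n(5, w))**2 = (6 + (-3 - 3))**2 = (6 - 6)**2 = 0**2 = 0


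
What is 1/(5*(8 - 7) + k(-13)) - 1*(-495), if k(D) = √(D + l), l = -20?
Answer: 28715/58 - I*√33/58 ≈ 495.09 - 0.099044*I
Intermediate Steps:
k(D) = √(-20 + D) (k(D) = √(D - 20) = √(-20 + D))
1/(5*(8 - 7) + k(-13)) - 1*(-495) = 1/(5*(8 - 7) + √(-20 - 13)) - 1*(-495) = 1/(5*1 + √(-33)) + 495 = 1/(5 + I*√33) + 495 = 495 + 1/(5 + I*√33)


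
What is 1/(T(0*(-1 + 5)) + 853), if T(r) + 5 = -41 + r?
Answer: 1/807 ≈ 0.0012392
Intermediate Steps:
T(r) = -46 + r (T(r) = -5 + (-41 + r) = -46 + r)
1/(T(0*(-1 + 5)) + 853) = 1/((-46 + 0*(-1 + 5)) + 853) = 1/((-46 + 0*4) + 853) = 1/((-46 + 0) + 853) = 1/(-46 + 853) = 1/807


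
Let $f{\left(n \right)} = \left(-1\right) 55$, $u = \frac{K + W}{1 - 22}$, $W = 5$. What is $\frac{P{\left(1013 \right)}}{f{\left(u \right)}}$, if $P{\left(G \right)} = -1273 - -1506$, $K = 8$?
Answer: $- \frac{233}{55} \approx -4.2364$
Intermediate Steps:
$u = - \frac{13}{21}$ ($u = \frac{8 + 5}{1 - 22} = \frac{1}{-21} \cdot 13 = \left(- \frac{1}{21}\right) 13 = - \frac{13}{21} \approx -0.61905$)
$f{\left(n \right)} = -55$
$P{\left(G \right)} = 233$ ($P{\left(G \right)} = -1273 + 1506 = 233$)
$\frac{P{\left(1013 \right)}}{f{\left(u \right)}} = \frac{233}{-55} = 233 \left(- \frac{1}{55}\right) = - \frac{233}{55}$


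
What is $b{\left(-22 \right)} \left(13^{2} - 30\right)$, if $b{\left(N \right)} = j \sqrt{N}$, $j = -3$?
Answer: $- 417 i \sqrt{22} \approx - 1955.9 i$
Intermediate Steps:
$b{\left(N \right)} = - 3 \sqrt{N}$
$b{\left(-22 \right)} \left(13^{2} - 30\right) = - 3 \sqrt{-22} \left(13^{2} - 30\right) = - 3 i \sqrt{22} \left(169 - 30\right) = - 3 i \sqrt{22} \cdot 139 = - 417 i \sqrt{22}$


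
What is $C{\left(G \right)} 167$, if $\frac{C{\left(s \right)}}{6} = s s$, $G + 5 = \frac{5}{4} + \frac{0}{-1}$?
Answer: $\frac{112725}{8} \approx 14091.0$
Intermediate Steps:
$G = - \frac{15}{4}$ ($G = -5 + \left(\frac{5}{4} + \frac{0}{-1}\right) = -5 + \left(5 \cdot \frac{1}{4} + 0 \left(-1\right)\right) = -5 + \left(\frac{5}{4} + 0\right) = -5 + \frac{5}{4} = - \frac{15}{4} \approx -3.75$)
$C{\left(s \right)} = 6 s^{2}$ ($C{\left(s \right)} = 6 s s = 6 s^{2}$)
$C{\left(G \right)} 167 = 6 \left(- \frac{15}{4}\right)^{2} \cdot 167 = 6 \cdot \frac{225}{16} \cdot 167 = \frac{675}{8} \cdot 167 = \frac{112725}{8}$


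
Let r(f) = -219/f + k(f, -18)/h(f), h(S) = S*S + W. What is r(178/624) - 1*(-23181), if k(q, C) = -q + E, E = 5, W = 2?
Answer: 404201430357/18032201 ≈ 22416.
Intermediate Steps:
k(q, C) = 5 - q (k(q, C) = -q + 5 = 5 - q)
h(S) = 2 + S**2 (h(S) = S*S + 2 = S**2 + 2 = 2 + S**2)
r(f) = -219/f + (5 - f)/(2 + f**2)
r(178/624) - 1*(-23181) = (-438 - 220*(178/624)**2 + 5*(178/624))/(((178/624))*(2 + (178/624)**2)) - 1*(-23181) = (-438 - 220*(178*(1/624))**2 + 5*(178*(1/624)))/(((178*(1/624)))*(2 + (178*(1/624))**2)) + 23181 = (-438 - 220*(89/312)**2 + 5*(89/312))/((89/312)*(2 + (89/312)**2)) + 23181 = 312*(-438 - 220*7921/97344 + 445/312)/(89*(2 + 7921/97344)) + 23181 = 312*(-438 - 435655/24336 + 445/312)/(89*(202609/97344)) + 23181 = (312/89)*(97344/202609)*(-11060113/24336) + 23181 = -13803021024/18032201 + 23181 = 404201430357/18032201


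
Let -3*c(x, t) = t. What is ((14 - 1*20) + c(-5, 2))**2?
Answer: 400/9 ≈ 44.444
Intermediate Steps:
c(x, t) = -t/3
((14 - 1*20) + c(-5, 2))**2 = ((14 - 1*20) - 1/3*2)**2 = ((14 - 20) - 2/3)**2 = (-6 - 2/3)**2 = (-20/3)**2 = 400/9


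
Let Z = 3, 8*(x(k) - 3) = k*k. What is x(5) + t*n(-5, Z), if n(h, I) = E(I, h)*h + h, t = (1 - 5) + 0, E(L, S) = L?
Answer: 689/8 ≈ 86.125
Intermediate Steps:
x(k) = 3 + k²/8 (x(k) = 3 + (k*k)/8 = 3 + k²/8)
t = -4 (t = -4 + 0 = -4)
n(h, I) = h + I*h (n(h, I) = I*h + h = h + I*h)
x(5) + t*n(-5, Z) = (3 + (⅛)*5²) - (-20)*(1 + 3) = (3 + (⅛)*25) - (-20)*4 = (3 + 25/8) - 4*(-20) = 49/8 + 80 = 689/8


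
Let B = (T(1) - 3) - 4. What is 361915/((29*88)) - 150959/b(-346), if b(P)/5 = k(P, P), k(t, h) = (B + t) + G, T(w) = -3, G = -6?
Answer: 520156759/2309560 ≈ 225.22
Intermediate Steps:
B = -10 (B = (-3 - 3) - 4 = -6 - 4 = -10)
k(t, h) = -16 + t (k(t, h) = (-10 + t) - 6 = -16 + t)
b(P) = -80 + 5*P (b(P) = 5*(-16 + P) = -80 + 5*P)
361915/((29*88)) - 150959/b(-346) = 361915/((29*88)) - 150959/(-80 + 5*(-346)) = 361915/2552 - 150959/(-80 - 1730) = 361915*(1/2552) - 150959/(-1810) = 361915/2552 - 150959*(-1/1810) = 361915/2552 + 150959/1810 = 520156759/2309560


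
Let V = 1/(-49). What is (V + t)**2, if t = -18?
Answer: 779689/2401 ≈ 324.74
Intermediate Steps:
V = -1/49 ≈ -0.020408
(V + t)**2 = (-1/49 - 18)**2 = (-883/49)**2 = 779689/2401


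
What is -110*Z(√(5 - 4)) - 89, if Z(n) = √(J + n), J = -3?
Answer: -89 - 110*I*√2 ≈ -89.0 - 155.56*I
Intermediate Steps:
Z(n) = √(-3 + n)
-110*Z(√(5 - 4)) - 89 = -110*√(-3 + √(5 - 4)) - 89 = -110*√(-3 + √1) - 89 = -110*√(-3 + 1) - 89 = -110*I*√2 - 89 = -89 - 110*I*√2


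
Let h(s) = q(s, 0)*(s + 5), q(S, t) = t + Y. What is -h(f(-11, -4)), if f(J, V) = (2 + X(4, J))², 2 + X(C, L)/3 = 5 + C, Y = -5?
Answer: 2670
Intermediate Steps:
X(C, L) = 9 + 3*C (X(C, L) = -6 + 3*(5 + C) = -6 + (15 + 3*C) = 9 + 3*C)
f(J, V) = 529 (f(J, V) = (2 + (9 + 3*4))² = (2 + (9 + 12))² = (2 + 21)² = 23² = 529)
q(S, t) = -5 + t (q(S, t) = t - 5 = -5 + t)
h(s) = -25 - 5*s (h(s) = (-5 + 0)*(s + 5) = -5*(5 + s) = -25 - 5*s)
-h(f(-11, -4)) = -(-25 - 5*529) = -(-25 - 2645) = -1*(-2670) = 2670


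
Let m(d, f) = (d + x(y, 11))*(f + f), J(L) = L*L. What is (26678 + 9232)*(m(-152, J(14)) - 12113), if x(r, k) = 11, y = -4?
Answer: -2419795350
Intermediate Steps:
J(L) = L²
m(d, f) = 2*f*(11 + d) (m(d, f) = (d + 11)*(f + f) = (11 + d)*(2*f) = 2*f*(11 + d))
(26678 + 9232)*(m(-152, J(14)) - 12113) = (26678 + 9232)*(2*14²*(11 - 152) - 12113) = 35910*(2*196*(-141) - 12113) = 35910*(-55272 - 12113) = 35910*(-67385) = -2419795350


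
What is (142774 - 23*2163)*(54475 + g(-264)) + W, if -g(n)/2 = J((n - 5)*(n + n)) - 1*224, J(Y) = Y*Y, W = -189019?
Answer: -3753198103892144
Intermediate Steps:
J(Y) = Y**2
g(n) = 448 - 8*n**2*(-5 + n)**2 (g(n) = -2*(((n - 5)*(n + n))**2 - 1*224) = -2*(((-5 + n)*(2*n))**2 - 224) = -2*((2*n*(-5 + n))**2 - 224) = -2*(4*n**2*(-5 + n)**2 - 224) = -2*(-224 + 4*n**2*(-5 + n)**2) = 448 - 8*n**2*(-5 + n)**2)
(142774 - 23*2163)*(54475 + g(-264)) + W = (142774 - 23*2163)*(54475 + (448 - 8*(-264)**2*(-5 - 264)**2)) - 189019 = (142774 - 49749)*(54475 + (448 - 8*69696*(-269)**2)) - 189019 = 93025*(54475 + (448 - 8*69696*72361)) - 189019 = 93025*(54475 + (448 - 40346178048)) - 189019 = 93025*(54475 - 40346177600) - 189019 = 93025*(-40346123125) - 189019 = -3753198103703125 - 189019 = -3753198103892144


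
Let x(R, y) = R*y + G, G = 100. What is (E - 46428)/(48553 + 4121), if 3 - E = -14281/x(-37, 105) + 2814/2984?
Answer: -262198821247/297461666280 ≈ -0.88145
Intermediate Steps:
x(R, y) = 100 + R*y (x(R, y) = R*y + 100 = 100 + R*y)
E = -9691087/5647220 (E = 3 - (-14281/(100 - 37*105) + 2814/2984) = 3 - (-14281/(100 - 3885) + 2814*(1/2984)) = 3 - (-14281/(-3785) + 1407/1492) = 3 - (-14281*(-1/3785) + 1407/1492) = 3 - (14281/3785 + 1407/1492) = 3 - 1*26632747/5647220 = 3 - 26632747/5647220 = -9691087/5647220 ≈ -1.7161)
(E - 46428)/(48553 + 4121) = (-9691087/5647220 - 46428)/(48553 + 4121) = -262198821247/5647220/52674 = -262198821247/5647220*1/52674 = -262198821247/297461666280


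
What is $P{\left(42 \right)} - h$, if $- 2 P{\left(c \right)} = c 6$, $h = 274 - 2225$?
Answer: $1825$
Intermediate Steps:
$h = -1951$ ($h = 274 - 2225 = -1951$)
$P{\left(c \right)} = - 3 c$ ($P{\left(c \right)} = - \frac{c 6}{2} = - \frac{6 c}{2} = - 3 c$)
$P{\left(42 \right)} - h = \left(-3\right) 42 - -1951 = -126 + 1951 = 1825$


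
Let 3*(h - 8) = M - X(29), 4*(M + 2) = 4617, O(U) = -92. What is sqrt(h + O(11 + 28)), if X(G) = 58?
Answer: sqrt(1123)/2 ≈ 16.756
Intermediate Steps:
M = 4609/4 (M = -2 + (1/4)*4617 = -2 + 4617/4 = 4609/4 ≈ 1152.3)
h = 1491/4 (h = 8 + (4609/4 - 1*58)/3 = 8 + (4609/4 - 58)/3 = 8 + (1/3)*(4377/4) = 8 + 1459/4 = 1491/4 ≈ 372.75)
sqrt(h + O(11 + 28)) = sqrt(1491/4 - 92) = sqrt(1123/4) = sqrt(1123)/2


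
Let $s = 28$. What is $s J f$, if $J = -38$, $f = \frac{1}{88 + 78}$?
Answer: $- \frac{532}{83} \approx -6.4096$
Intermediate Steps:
$f = \frac{1}{166} \approx 0.0060241$
$s J f = 28 \left(-38\right) \frac{1}{166} = \left(-1064\right) \frac{1}{166} = - \frac{532}{83}$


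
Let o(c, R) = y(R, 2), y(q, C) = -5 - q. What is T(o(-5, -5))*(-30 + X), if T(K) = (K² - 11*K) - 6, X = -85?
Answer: 690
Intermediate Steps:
o(c, R) = -5 - R
T(K) = -6 + K² - 11*K
T(o(-5, -5))*(-30 + X) = (-6 + (-5 - 1*(-5))² - 11*(-5 - 1*(-5)))*(-30 - 85) = (-6 + (-5 + 5)² - 11*(-5 + 5))*(-115) = (-6 + 0² - 11*0)*(-115) = (-6 + 0 + 0)*(-115) = -6*(-115) = 690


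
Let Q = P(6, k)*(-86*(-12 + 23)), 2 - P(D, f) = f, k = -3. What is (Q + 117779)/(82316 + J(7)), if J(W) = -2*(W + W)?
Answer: 113049/82288 ≈ 1.3738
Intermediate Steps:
P(D, f) = 2 - f
J(W) = -4*W
Q = -4730 (Q = (2 - 1*(-3))*(-86*(-12 + 23)) = (2 + 3)*(-86*11) = 5*(-1*946) = 5*(-946) = -4730)
(Q + 117779)/(82316 + J(7)) = (-4730 + 117779)/(82316 - 4*7) = 113049/(82316 - 28) = 113049/82288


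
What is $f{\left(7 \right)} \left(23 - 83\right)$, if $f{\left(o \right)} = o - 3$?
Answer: $-240$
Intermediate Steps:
$f{\left(o \right)} = -3 + o$
$f{\left(7 \right)} \left(23 - 83\right) = \left(-3 + 7\right) \left(23 - 83\right) = 4 \left(-60\right) = -240$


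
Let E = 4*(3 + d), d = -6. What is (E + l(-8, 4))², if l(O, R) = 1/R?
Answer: 2209/16 ≈ 138.06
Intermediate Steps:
E = -12 (E = 4*(3 - 6) = 4*(-3) = -12)
(E + l(-8, 4))² = (-12 + 1/4)² = (-12 + ¼)² = (-47/4)² = 2209/16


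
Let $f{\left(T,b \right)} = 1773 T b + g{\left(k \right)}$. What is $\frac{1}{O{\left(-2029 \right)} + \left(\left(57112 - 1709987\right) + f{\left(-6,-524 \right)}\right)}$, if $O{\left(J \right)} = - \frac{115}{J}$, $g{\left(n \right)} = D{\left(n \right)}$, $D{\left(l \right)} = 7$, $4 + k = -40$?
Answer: $\frac{2029}{7956609991} \approx 2.5501 \cdot 10^{-7}$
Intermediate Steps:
$k = -44$ ($k = -4 - 40 = -44$)
$g{\left(n \right)} = 7$
$f{\left(T,b \right)} = 7 + 1773 T b$ ($f{\left(T,b \right)} = 1773 T b + 7 = 7 + 1773 T b$)
$\frac{1}{O{\left(-2029 \right)} + \left(\left(57112 - 1709987\right) + f{\left(-6,-524 \right)}\right)} = \frac{1}{- \frac{115}{-2029} + \left(\left(57112 - 1709987\right) + \left(7 + 1773 \left(-6\right) \left(-524\right)\right)\right)} = \frac{1}{\left(-115\right) \left(- \frac{1}{2029}\right) + \left(-1652875 + \left(7 + 5574312\right)\right)} = \frac{1}{\frac{115}{2029} + \left(-1652875 + 5574319\right)} = \frac{1}{\frac{115}{2029} + 3921444} = \frac{1}{\frac{7956609991}{2029}} = \frac{2029}{7956609991}$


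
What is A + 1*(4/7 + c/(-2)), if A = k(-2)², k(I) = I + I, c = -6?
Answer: 137/7 ≈ 19.571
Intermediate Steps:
k(I) = 2*I
A = 16 (A = (2*(-2))² = (-4)² = 16)
A + 1*(4/7 + c/(-2)) = 16 + 1*(4/7 - 6/(-2)) = 16 + 1*(4*(⅐) - 6*(-½)) = 16 + 1*(4/7 + 3) = 16 + 1*(25/7) = 16 + 25/7 = 137/7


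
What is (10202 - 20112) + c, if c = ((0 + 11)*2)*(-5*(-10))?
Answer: -8810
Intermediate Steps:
c = 1100 (c = (11*2)*50 = 22*50 = 1100)
(10202 - 20112) + c = (10202 - 20112) + 1100 = -9910 + 1100 = -8810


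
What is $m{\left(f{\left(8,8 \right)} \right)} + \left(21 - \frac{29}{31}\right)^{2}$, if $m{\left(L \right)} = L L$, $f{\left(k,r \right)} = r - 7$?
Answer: $\frac{387845}{961} \approx 403.58$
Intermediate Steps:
$f{\left(k,r \right)} = -7 + r$
$m{\left(L \right)} = L^{2}$
$m{\left(f{\left(8,8 \right)} \right)} + \left(21 - \frac{29}{31}\right)^{2} = \left(-7 + 8\right)^{2} + \left(21 - \frac{29}{31}\right)^{2} = 1^{2} + \left(21 - \frac{29}{31}\right)^{2} = 1 + \left(21 - \frac{29}{31}\right)^{2} = 1 + \left(\frac{622}{31}\right)^{2} = 1 + \frac{386884}{961} = \frac{387845}{961}$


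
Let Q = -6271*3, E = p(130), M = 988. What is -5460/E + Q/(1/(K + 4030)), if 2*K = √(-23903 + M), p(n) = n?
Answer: -75816432 - 18813*I*√22915/2 ≈ -7.5816e+7 - 1.4239e+6*I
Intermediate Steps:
K = I*√22915/2 (K = √(-23903 + 988)/2 = √(-22915)/2 = (I*√22915)/2 = I*√22915/2 ≈ 75.688*I)
E = 130
Q = -18813
-5460/E + Q/(1/(K + 4030)) = -5460/130 - (75816390 + 18813*I*√22915/2) = -5460*1/130 - (75816390 + 18813*I*√22915/2) = -42 - 18813*(4030 + I*√22915/2) = -42 + (-75816390 - 18813*I*√22915/2) = -75816432 - 18813*I*√22915/2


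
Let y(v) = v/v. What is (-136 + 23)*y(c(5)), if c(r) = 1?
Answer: -113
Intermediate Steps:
y(v) = 1
(-136 + 23)*y(c(5)) = (-136 + 23)*1 = -113*1 = -113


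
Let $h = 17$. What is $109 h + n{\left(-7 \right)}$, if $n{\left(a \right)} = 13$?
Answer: $1866$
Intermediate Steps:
$109 h + n{\left(-7 \right)} = 109 \cdot 17 + 13 = 1853 + 13 = 1866$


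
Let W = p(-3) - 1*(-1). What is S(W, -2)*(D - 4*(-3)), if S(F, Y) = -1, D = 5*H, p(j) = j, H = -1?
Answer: -7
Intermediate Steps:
D = -5 (D = 5*(-1) = -5)
W = -2 (W = -3 - 1*(-1) = -3 + 1 = -2)
S(W, -2)*(D - 4*(-3)) = -(-5 - 4*(-3)) = -(-5 + 12) = -1*7 = -7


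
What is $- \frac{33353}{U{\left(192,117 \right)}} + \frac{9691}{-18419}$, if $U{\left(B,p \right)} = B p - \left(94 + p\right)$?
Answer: $- \frac{829982730}{409878007} \approx -2.025$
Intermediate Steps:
$U{\left(B,p \right)} = -94 - p + B p$
$- \frac{33353}{U{\left(192,117 \right)}} + \frac{9691}{-18419} = - \frac{33353}{-94 - 117 + 192 \cdot 117} + \frac{9691}{-18419} = - \frac{33353}{-94 - 117 + 22464} + 9691 \left(- \frac{1}{18419}\right) = - \frac{33353}{22253} - \frac{9691}{18419} = - \frac{829982730}{409878007}$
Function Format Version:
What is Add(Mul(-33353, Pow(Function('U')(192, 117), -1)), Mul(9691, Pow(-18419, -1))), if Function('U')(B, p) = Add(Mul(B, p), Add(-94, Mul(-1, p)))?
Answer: Rational(-829982730, 409878007) ≈ -2.0250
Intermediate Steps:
Function('U')(B, p) = Add(-94, Mul(-1, p), Mul(B, p))
Add(Mul(-33353, Pow(Function('U')(192, 117), -1)), Mul(9691, Pow(-18419, -1))) = Add(Mul(-33353, Pow(Add(-94, Mul(-1, 117), Mul(192, 117)), -1)), Mul(9691, Pow(-18419, -1))) = Add(Mul(-33353, Pow(Add(-94, -117, 22464), -1)), Mul(9691, Rational(-1, 18419))) = Add(Mul(-33353, Pow(22253, -1)), Rational(-9691, 18419)) = Add(Mul(-33353, Rational(1, 22253)), Rational(-9691, 18419)) = Add(Rational(-33353, 22253), Rational(-9691, 18419)) = Rational(-829982730, 409878007)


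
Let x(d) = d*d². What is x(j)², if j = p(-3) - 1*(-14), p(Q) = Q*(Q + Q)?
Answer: 1073741824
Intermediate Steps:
p(Q) = 2*Q² (p(Q) = Q*(2*Q) = 2*Q²)
j = 32 (j = 2*(-3)² - 1*(-14) = 2*9 + 14 = 18 + 14 = 32)
x(d) = d³
x(j)² = (32³)² = 32768² = 1073741824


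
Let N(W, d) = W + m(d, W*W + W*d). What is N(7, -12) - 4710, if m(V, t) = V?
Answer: -4715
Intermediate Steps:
N(W, d) = W + d
N(7, -12) - 4710 = (7 - 12) - 4710 = -5 - 4710 = -4715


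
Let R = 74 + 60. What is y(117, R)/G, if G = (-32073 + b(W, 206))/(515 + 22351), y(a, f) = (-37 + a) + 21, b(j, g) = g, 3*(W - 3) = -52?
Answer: -2309466/31867 ≈ -72.472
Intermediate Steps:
W = -43/3 (W = 3 + (⅓)*(-52) = 3 - 52/3 = -43/3 ≈ -14.333)
R = 134
y(a, f) = -16 + a
G = -31867/22866 (G = (-32073 + 206)/(515 + 22351) = -31867/22866 ≈ -1.3936)
y(117, R)/G = (-16 + 117)/(-31867/22866) = 101*(-22866/31867) = -2309466/31867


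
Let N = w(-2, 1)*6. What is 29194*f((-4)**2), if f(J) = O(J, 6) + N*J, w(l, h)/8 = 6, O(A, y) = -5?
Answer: 134379982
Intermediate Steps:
w(l, h) = 48 (w(l, h) = 8*6 = 48)
N = 288 (N = 48*6 = 288)
f(J) = -5 + 288*J
29194*f((-4)**2) = 29194*(-5 + 288*(-4)**2) = 29194*(-5 + 288*16) = 29194*(-5 + 4608) = 29194*4603 = 134379982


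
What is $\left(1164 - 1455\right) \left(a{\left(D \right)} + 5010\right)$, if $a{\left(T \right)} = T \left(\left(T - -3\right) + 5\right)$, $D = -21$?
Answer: $-1537353$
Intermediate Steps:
$a{\left(T \right)} = T \left(8 + T\right)$ ($a{\left(T \right)} = T \left(\left(T + 3\right) + 5\right) = T \left(\left(3 + T\right) + 5\right) = T \left(8 + T\right)$)
$\left(1164 - 1455\right) \left(a{\left(D \right)} + 5010\right) = \left(1164 - 1455\right) \left(- 21 \left(8 - 21\right) + 5010\right) = - 291 \left(\left(-21\right) \left(-13\right) + 5010\right) = - 291 \left(273 + 5010\right) = \left(-291\right) 5283 = -1537353$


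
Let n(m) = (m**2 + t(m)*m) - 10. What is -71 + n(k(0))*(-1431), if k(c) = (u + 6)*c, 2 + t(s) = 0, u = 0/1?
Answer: 14239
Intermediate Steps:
u = 0 (u = 0*1 = 0)
t(s) = -2 (t(s) = -2 + 0 = -2)
k(c) = 6*c (k(c) = (0 + 6)*c = 6*c)
n(m) = -10 + m**2 - 2*m (n(m) = (m**2 - 2*m) - 10 = -10 + m**2 - 2*m)
-71 + n(k(0))*(-1431) = -71 + (-10 + (6*0)**2 - 12*0)*(-1431) = -71 + (-10 + 0**2 - 2*0)*(-1431) = -71 + (-10 + 0 + 0)*(-1431) = -71 - 10*(-1431) = -71 + 14310 = 14239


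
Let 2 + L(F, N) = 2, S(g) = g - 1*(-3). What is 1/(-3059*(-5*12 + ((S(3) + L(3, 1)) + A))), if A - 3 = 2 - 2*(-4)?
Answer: 1/125419 ≈ 7.9733e-6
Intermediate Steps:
S(g) = 3 + g (S(g) = g + 3 = 3 + g)
L(F, N) = 0 (L(F, N) = -2 + 2 = 0)
A = 13 (A = 3 + (2 - 2*(-4)) = 3 + (2 + 8) = 3 + 10 = 13)
1/(-3059*(-5*12 + ((S(3) + L(3, 1)) + A))) = 1/(-3059*(-5*12 + (((3 + 3) + 0) + 13))) = 1/(-3059*(-60 + ((6 + 0) + 13))) = 1/(-3059*(-60 + (6 + 13))) = 1/(-3059*(-60 + 19)) = 1/(-3059*(-41)) = 1/125419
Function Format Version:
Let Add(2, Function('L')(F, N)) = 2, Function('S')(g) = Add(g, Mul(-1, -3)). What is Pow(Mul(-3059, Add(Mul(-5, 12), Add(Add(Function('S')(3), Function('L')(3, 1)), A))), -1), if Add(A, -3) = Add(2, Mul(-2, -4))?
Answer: Rational(1, 125419) ≈ 7.9733e-6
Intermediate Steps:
Function('S')(g) = Add(3, g) (Function('S')(g) = Add(g, 3) = Add(3, g))
Function('L')(F, N) = 0 (Function('L')(F, N) = Add(-2, 2) = 0)
A = 13 (A = Add(3, Add(2, Mul(-2, -4))) = Add(3, Add(2, 8)) = Add(3, 10) = 13)
Pow(Mul(-3059, Add(Mul(-5, 12), Add(Add(Function('S')(3), Function('L')(3, 1)), A))), -1) = Pow(Mul(-3059, Add(Mul(-5, 12), Add(Add(Add(3, 3), 0), 13))), -1) = Pow(Mul(-3059, Add(-60, Add(Add(6, 0), 13))), -1) = Pow(Mul(-3059, Add(-60, Add(6, 13))), -1) = Pow(Mul(-3059, Add(-60, 19)), -1) = Pow(Mul(-3059, -41), -1) = Pow(125419, -1) = Rational(1, 125419)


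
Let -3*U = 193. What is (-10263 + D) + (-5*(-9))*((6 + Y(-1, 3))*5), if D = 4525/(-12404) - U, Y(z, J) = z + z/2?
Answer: -341849209/37212 ≈ -9186.5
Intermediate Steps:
U = -193/3 (U = -⅓*193 = -193/3 ≈ -64.333)
Y(z, J) = 3*z/2 (Y(z, J) = z + z*(½) = z + z/2 = 3*z/2)
D = 2380397/37212 (D = 4525/(-12404) - 1*(-193/3) = 4525*(-1/12404) + 193/3 = -4525/12404 + 193/3 = 2380397/37212 ≈ 63.969)
(-10263 + D) + (-5*(-9))*((6 + Y(-1, 3))*5) = (-10263 + 2380397/37212) + (-5*(-9))*((6 + (3/2)*(-1))*5) = -379526359/37212 + 45*((6 - 3/2)*5) = -379526359/37212 + 45*((9/2)*5) = -379526359/37212 + 45*(45/2) = -379526359/37212 + 2025/2 = -341849209/37212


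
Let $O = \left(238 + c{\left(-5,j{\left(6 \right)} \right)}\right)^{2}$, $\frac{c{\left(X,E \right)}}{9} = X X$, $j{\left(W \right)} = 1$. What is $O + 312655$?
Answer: $527024$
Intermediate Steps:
$c{\left(X,E \right)} = 9 X^{2}$ ($c{\left(X,E \right)} = 9 X X = 9 X^{2}$)
$O = 214369$ ($O = \left(238 + 9 \left(-5\right)^{2}\right)^{2} = \left(238 + 9 \cdot 25\right)^{2} = \left(238 + 225\right)^{2} = 463^{2} = 214369$)
$O + 312655 = 214369 + 312655 = 527024$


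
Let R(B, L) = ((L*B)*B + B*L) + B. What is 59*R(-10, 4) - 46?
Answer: 20604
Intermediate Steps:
R(B, L) = B + B*L + L*B² (R(B, L) = ((B*L)*B + B*L) + B = (L*B² + B*L) + B = (B*L + L*B²) + B = B + B*L + L*B²)
59*R(-10, 4) - 46 = 59*(-10*(1 + 4 - 10*4)) - 46 = 59*(-10*(1 + 4 - 40)) - 46 = 59*(-10*(-35)) - 46 = 59*350 - 46 = 20650 - 46 = 20604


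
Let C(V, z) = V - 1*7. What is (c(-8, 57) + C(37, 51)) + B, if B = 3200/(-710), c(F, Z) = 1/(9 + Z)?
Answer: 119531/4686 ≈ 25.508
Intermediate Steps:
C(V, z) = -7 + V (C(V, z) = V - 7 = -7 + V)
B = -320/71 (B = 3200*(-1/710) = -320/71 ≈ -4.5070)
(c(-8, 57) + C(37, 51)) + B = (1/(9 + 57) + (-7 + 37)) - 320/71 = (1/66 + 30) - 320/71 = 1981/66 - 320/71 = 119531/4686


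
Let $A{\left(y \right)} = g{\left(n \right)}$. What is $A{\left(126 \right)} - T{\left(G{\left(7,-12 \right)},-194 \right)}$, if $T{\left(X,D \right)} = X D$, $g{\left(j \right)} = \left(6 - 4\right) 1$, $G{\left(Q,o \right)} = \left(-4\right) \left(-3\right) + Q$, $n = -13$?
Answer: $3688$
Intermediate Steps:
$G{\left(Q,o \right)} = 12 + Q$
$g{\left(j \right)} = 2$ ($g{\left(j \right)} = 2 \cdot 1 = 2$)
$T{\left(X,D \right)} = D X$
$A{\left(y \right)} = 2$
$A{\left(126 \right)} - T{\left(G{\left(7,-12 \right)},-194 \right)} = 2 - - 194 \left(12 + 7\right) = 2 - \left(-194\right) 19 = 2 - -3686 = 2 + 3686 = 3688$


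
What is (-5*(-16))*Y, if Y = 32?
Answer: 2560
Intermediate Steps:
(-5*(-16))*Y = -5*(-16)*32 = 80*32 = 2560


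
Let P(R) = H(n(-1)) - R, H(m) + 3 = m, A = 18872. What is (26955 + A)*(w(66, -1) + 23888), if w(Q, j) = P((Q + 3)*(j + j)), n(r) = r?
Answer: 1100856194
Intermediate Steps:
H(m) = -3 + m
P(R) = -4 - R (P(R) = (-3 - 1) - R = -4 - R)
w(Q, j) = -4 - 2*j*(3 + Q) (w(Q, j) = -4 - (Q + 3)*(j + j) = -4 - (3 + Q)*2*j = -4 - 2*j*(3 + Q))
(26955 + A)*(w(66, -1) + 23888) = (26955 + 18872)*((-4 - 2*(-1)*(3 + 66)) + 23888) = 45827*((-4 - 2*(-1)*69) + 23888) = 45827*((-4 + 138) + 23888) = 45827*(134 + 23888) = 45827*24022 = 1100856194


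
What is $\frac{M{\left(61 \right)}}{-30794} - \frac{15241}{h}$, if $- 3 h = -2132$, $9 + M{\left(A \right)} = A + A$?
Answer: $- \frac{704117489}{32826404} \approx -21.45$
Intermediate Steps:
$M{\left(A \right)} = -9 + 2 A$ ($M{\left(A \right)} = -9 + \left(A + A\right) = -9 + 2 A$)
$h = \frac{2132}{3}$ ($h = \left(- \frac{1}{3}\right) \left(-2132\right) = \frac{2132}{3} \approx 710.67$)
$\frac{M{\left(61 \right)}}{-30794} - \frac{15241}{h} = \frac{-9 + 2 \cdot 61}{-30794} - \frac{15241}{\frac{2132}{3}} = \left(-9 + 122\right) \left(- \frac{1}{30794}\right) - \frac{45723}{2132} = 113 \left(- \frac{1}{30794}\right) - \frac{45723}{2132} = - \frac{113}{30794} - \frac{45723}{2132} = - \frac{704117489}{32826404}$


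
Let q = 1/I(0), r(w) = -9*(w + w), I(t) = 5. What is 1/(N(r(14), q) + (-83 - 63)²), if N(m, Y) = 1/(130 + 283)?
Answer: 413/8803509 ≈ 4.6913e-5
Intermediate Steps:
r(w) = -18*w
q = ⅕ (q = 1/5 = ⅕ ≈ 0.20000)
N(m, Y) = 1/413
1/(N(r(14), q) + (-83 - 63)²) = 1/(1/413 + (-83 - 63)²) = 1/(1/413 + (-146)²) = 1/(1/413 + 21316) = 1/(8803509/413) = 413/8803509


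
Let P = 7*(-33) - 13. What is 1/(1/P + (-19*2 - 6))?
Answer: -244/10737 ≈ -0.022725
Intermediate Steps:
P = -244 (P = -231 - 13 = -244)
1/(1/P + (-19*2 - 6)) = 1/(1/(-244) + (-19*2 - 6)) = 1/(-1/244 + (-38 - 6)) = 1/(-1/244 - 44) = 1/(-10737/244) = -244/10737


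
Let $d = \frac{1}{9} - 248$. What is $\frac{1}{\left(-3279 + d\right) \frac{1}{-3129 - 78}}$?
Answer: $\frac{28863}{31742} \approx 0.9093$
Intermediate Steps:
$d = - \frac{2231}{9}$ ($d = \frac{1}{9} - 248 = - \frac{2231}{9} \approx -247.89$)
$\frac{1}{\left(-3279 + d\right) \frac{1}{-3129 - 78}} = \frac{1}{\left(-3279 - \frac{2231}{9}\right) \frac{1}{-3129 - 78}} = \frac{1}{\left(- \frac{31742}{9}\right) \frac{1}{-3207}} = \frac{1}{\left(- \frac{31742}{9}\right) \left(- \frac{1}{3207}\right)} = \frac{1}{\frac{31742}{28863}} = \frac{28863}{31742}$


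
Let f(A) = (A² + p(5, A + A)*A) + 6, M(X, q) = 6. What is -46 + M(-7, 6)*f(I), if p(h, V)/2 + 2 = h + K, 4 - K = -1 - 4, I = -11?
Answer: -868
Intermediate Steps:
K = 9 (K = 4 - (-1 - 4) = 4 - 1*(-5) = 4 + 5 = 9)
p(h, V) = 14 + 2*h (p(h, V) = -4 + 2*(h + 9) = -4 + 2*(9 + h) = -4 + (18 + 2*h) = 14 + 2*h)
f(A) = 6 + A² + 24*A (f(A) = (A² + (14 + 2*5)*A) + 6 = (A² + (14 + 10)*A) + 6 = (A² + 24*A) + 6 = 6 + A² + 24*A)
-46 + M(-7, 6)*f(I) = -46 + 6*(6 + (-11)² + 24*(-11)) = -46 + 6*(6 + 121 - 264) = -46 + 6*(-137) = -46 - 822 = -868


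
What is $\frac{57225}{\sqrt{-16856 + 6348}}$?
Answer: $- \frac{57225 i \sqrt{2627}}{5254} \approx - 558.25 i$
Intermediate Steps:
$\frac{57225}{\sqrt{-16856 + 6348}} = \frac{57225}{\sqrt{-10508}} = \frac{57225}{2 i \sqrt{2627}} = 57225 \left(- \frac{i \sqrt{2627}}{5254}\right) = - \frac{57225 i \sqrt{2627}}{5254}$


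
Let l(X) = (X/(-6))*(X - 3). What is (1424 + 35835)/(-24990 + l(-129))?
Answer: -37259/27828 ≈ -1.3389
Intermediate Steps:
l(X) = -X*(-3 + X)/6 (l(X) = (X*(-1/6))*(-3 + X) = (-X/6)*(-3 + X) = -X*(-3 + X)/6)
(1424 + 35835)/(-24990 + l(-129)) = (1424 + 35835)/(-24990 + (1/6)*(-129)*(3 - 1*(-129))) = 37259/(-24990 + (1/6)*(-129)*(3 + 129)) = 37259/(-24990 + (1/6)*(-129)*132) = 37259/(-24990 - 2838) = 37259/(-27828) = 37259*(-1/27828) = -37259/27828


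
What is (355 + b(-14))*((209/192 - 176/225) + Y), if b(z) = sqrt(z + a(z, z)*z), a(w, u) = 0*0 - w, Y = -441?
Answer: -450565219/2880 - 6345989*I*sqrt(210)/14400 ≈ -1.5645e+5 - 6386.3*I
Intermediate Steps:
a(w, u) = -w (a(w, u) = 0 - w = -w)
b(z) = sqrt(z - z**2) (b(z) = sqrt(z + (-z)*z) = sqrt(z - z**2))
(355 + b(-14))*((209/192 - 176/225) + Y) = (355 + sqrt(-14*(1 - 1*(-14))))*((209/192 - 176/225) - 441) = (355 + sqrt(-14*(1 + 14)))*((209*(1/192) - 176*1/225) - 441) = (355 + sqrt(-14*15))*((209/192 - 176/225) - 441) = (355 + sqrt(-210))*(4411/14400 - 441) = (355 + I*sqrt(210))*(-6345989/14400) = -450565219/2880 - 6345989*I*sqrt(210)/14400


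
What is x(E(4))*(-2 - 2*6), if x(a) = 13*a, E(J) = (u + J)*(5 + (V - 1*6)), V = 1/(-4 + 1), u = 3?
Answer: 5096/3 ≈ 1698.7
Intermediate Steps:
V = -1/3 (V = 1/(-3) = -1/3 ≈ -0.33333)
E(J) = -4 - 4*J/3 (E(J) = (3 + J)*(5 + (-1/3 - 1*6)) = (3 + J)*(5 + (-1/3 - 6)) = (3 + J)*(5 - 19/3) = (3 + J)*(-4/3) = -4 - 4*J/3)
x(E(4))*(-2 - 2*6) = (13*(-4 - 4/3*4))*(-2 - 2*6) = (13*(-4 - 16/3))*(-2 - 12) = (13*(-28/3))*(-14) = -364/3*(-14) = 5096/3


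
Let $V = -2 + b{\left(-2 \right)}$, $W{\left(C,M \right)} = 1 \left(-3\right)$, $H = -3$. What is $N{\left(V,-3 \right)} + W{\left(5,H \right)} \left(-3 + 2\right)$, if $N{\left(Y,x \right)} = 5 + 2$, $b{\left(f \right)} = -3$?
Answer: $10$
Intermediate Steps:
$W{\left(C,M \right)} = -3$
$V = -5$ ($V = -2 - 3 = -5$)
$N{\left(Y,x \right)} = 7$
$N{\left(V,-3 \right)} + W{\left(5,H \right)} \left(-3 + 2\right) = 7 - 3 \left(-3 + 2\right) = 7 - -3 = 7 + 3 = 10$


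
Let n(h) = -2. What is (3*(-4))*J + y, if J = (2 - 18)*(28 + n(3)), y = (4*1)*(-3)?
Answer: 4980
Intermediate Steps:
y = -12 (y = 4*(-3) = -12)
J = -416 (J = (2 - 18)*(28 - 2) = -16*26 = -416)
(3*(-4))*J + y = (3*(-4))*(-416) - 12 = -12*(-416) - 12 = 4992 - 12 = 4980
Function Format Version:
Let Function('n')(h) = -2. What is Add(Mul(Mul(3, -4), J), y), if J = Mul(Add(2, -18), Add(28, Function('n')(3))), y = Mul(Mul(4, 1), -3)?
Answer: 4980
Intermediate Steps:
y = -12 (y = Mul(4, -3) = -12)
J = -416 (J = Mul(Add(2, -18), Add(28, -2)) = Mul(-16, 26) = -416)
Add(Mul(Mul(3, -4), J), y) = Add(Mul(Mul(3, -4), -416), -12) = Add(Mul(-12, -416), -12) = Add(4992, -12) = 4980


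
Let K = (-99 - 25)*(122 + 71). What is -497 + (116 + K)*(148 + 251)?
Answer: -9503081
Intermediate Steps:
K = -23932 (K = -124*193 = -23932)
-497 + (116 + K)*(148 + 251) = -497 + (116 - 23932)*(148 + 251) = -497 - 23816*399 = -497 - 9502584 = -9503081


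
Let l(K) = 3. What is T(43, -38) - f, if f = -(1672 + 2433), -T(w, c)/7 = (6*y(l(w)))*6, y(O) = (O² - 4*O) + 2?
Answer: 4357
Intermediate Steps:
y(O) = 2 + O² - 4*O
T(w, c) = 252 (T(w, c) = -7*6*(2 + 3² - 4*3)*6 = -7*6*(2 + 9 - 12)*6 = -7*6*(-1)*6 = -(-42)*6 = -7*(-36) = 252)
f = -4105 (f = -1*4105 = -4105)
T(43, -38) - f = 252 - 1*(-4105) = 252 + 4105 = 4357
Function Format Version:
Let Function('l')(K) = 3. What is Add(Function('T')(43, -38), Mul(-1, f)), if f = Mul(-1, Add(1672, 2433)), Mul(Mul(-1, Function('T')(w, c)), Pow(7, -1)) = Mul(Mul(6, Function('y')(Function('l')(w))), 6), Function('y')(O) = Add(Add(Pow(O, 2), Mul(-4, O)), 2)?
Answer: 4357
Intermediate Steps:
Function('y')(O) = Add(2, Pow(O, 2), Mul(-4, O))
Function('T')(w, c) = 252 (Function('T')(w, c) = Mul(-7, Mul(Mul(6, Add(2, Pow(3, 2), Mul(-4, 3))), 6)) = Mul(-7, Mul(Mul(6, Add(2, 9, -12)), 6)) = Mul(-7, Mul(Mul(6, -1), 6)) = Mul(-7, Mul(-6, 6)) = Mul(-7, -36) = 252)
f = -4105 (f = Mul(-1, 4105) = -4105)
Add(Function('T')(43, -38), Mul(-1, f)) = Add(252, Mul(-1, -4105)) = Add(252, 4105) = 4357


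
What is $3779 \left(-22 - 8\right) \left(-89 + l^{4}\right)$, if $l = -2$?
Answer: $8276010$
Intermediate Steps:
$3779 \left(-22 - 8\right) \left(-89 + l^{4}\right) = 3779 \left(-22 - 8\right) \left(-89 + \left(-2\right)^{4}\right) = 3779 \left(- 30 \left(-89 + 16\right)\right) = 3779 \left(\left(-30\right) \left(-73\right)\right) = 3779 \cdot 2190 = 8276010$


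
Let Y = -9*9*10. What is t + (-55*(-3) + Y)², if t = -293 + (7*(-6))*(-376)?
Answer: 431524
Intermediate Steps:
Y = -810 (Y = -81*10 = -810)
t = 15499 (t = -293 - 42*(-376) = -293 + 15792 = 15499)
t + (-55*(-3) + Y)² = 15499 + (-55*(-3) - 810)² = 15499 + (165 - 810)² = 15499 + (-645)² = 15499 + 416025 = 431524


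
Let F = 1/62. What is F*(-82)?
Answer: -41/31 ≈ -1.3226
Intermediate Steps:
F = 1/62 ≈ 0.016129
F*(-82) = (1/62)*(-82) = -41/31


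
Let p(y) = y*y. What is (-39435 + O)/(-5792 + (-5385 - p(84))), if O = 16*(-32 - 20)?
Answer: 40267/18233 ≈ 2.2085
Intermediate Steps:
O = -832 (O = 16*(-52) = -832)
p(y) = y²
(-39435 + O)/(-5792 + (-5385 - p(84))) = (-39435 - 832)/(-5792 + (-5385 - 1*84²)) = -40267/(-5792 + (-5385 - 1*7056)) = -40267/(-5792 + (-5385 - 7056)) = -40267/(-5792 - 12441) = -40267/(-18233) = -40267*(-1/18233) = 40267/18233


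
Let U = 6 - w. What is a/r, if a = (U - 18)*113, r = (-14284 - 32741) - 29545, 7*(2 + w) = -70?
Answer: 0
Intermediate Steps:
w = -12 (w = -2 + (⅐)*(-70) = -2 - 10 = -12)
r = -76570 (r = -47025 - 29545 = -76570)
U = 18 (U = 6 - 1*(-12) = 6 + 12 = 18)
a = 0 (a = (18 - 18)*113 = 0*113 = 0)
a/r = 0/(-76570) = 0*(-1/76570) = 0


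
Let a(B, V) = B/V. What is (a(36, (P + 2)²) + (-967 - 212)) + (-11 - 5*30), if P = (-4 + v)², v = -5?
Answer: -9231224/6889 ≈ -1340.0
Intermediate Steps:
P = 81 (P = (-4 - 5)² = (-9)² = 81)
(a(36, (P + 2)²) + (-967 - 212)) + (-11 - 5*30) = (36/((81 + 2)²) + (-967 - 212)) + (-11 - 5*30) = (36/(83²) - 1179) + (-11 - 150) = (36/6889 - 1179) - 161 = -8122095/6889 - 161 = -9231224/6889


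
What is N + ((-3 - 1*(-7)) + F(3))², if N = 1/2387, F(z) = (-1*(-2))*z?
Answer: 238701/2387 ≈ 100.00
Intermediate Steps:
F(z) = 2*z
N = 1/2387 ≈ 0.00041894
N + ((-3 - 1*(-7)) + F(3))² = 1/2387 + ((-3 - 1*(-7)) + 2*3)² = 1/2387 + ((-3 + 7) + 6)² = 1/2387 + (4 + 6)² = 1/2387 + 10² = 1/2387 + 100 = 238701/2387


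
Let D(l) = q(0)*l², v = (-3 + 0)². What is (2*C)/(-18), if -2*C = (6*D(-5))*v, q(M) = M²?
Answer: 0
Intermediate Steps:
v = 9 (v = (-3)² = 9)
D(l) = 0 (D(l) = 0²*l² = 0*l² = 0)
C = 0 (C = -6*0*9/2 = -0*9 = -½*0 = 0)
(2*C)/(-18) = (2*0)/(-18) = 0*(-1/18) = 0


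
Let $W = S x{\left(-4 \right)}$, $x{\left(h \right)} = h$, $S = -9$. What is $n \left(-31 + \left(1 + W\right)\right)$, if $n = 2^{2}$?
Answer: $24$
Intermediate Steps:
$n = 4$
$W = 36$ ($W = \left(-9\right) \left(-4\right) = 36$)
$n \left(-31 + \left(1 + W\right)\right) = 4 \left(-31 + \left(1 + 36\right)\right) = 4 \left(-31 + 37\right) = 4 \cdot 6 = 24$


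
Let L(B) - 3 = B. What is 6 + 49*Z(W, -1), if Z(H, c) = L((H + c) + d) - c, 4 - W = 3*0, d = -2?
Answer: 251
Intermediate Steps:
W = 4 (W = 4 - 3*0 = 4 - 1*0 = 4 + 0 = 4)
L(B) = 3 + B
Z(H, c) = 1 + H (Z(H, c) = (3 + ((H + c) - 2)) - c = (3 + (-2 + H + c)) - c = (1 + H + c) - c = 1 + H)
6 + 49*Z(W, -1) = 6 + 49*(1 + 4) = 6 + 49*5 = 6 + 245 = 251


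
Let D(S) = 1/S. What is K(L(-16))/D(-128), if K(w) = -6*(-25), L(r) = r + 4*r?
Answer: -19200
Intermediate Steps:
L(r) = 5*r
K(w) = 150
K(L(-16))/D(-128) = 150/(1/(-128)) = 150/(-1/128) = 150*(-128) = -19200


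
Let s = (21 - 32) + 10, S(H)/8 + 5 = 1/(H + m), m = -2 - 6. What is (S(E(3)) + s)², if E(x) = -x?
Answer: 210681/121 ≈ 1741.2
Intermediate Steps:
m = -8
S(H) = -40 + 8/(-8 + H) (S(H) = -40 + 8/(H - 8) = -40 + 8/(-8 + H))
s = -1 (s = -11 + 10 = -1)
(S(E(3)) + s)² = (8*(41 - (-5)*3)/(-8 - 1*3) - 1)² = (8*(41 - 5*(-3))/(-8 - 3) - 1)² = (8*(41 + 15)/(-11) - 1)² = (8*(-1/11)*56 - 1)² = (-448/11 - 1)² = (-459/11)² = 210681/121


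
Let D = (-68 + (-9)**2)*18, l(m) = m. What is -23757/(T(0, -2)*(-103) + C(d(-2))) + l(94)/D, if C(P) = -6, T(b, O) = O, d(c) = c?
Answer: -2770169/23400 ≈ -118.38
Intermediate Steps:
D = 234 (D = (-68 + 81)*18 = 13*18 = 234)
-23757/(T(0, -2)*(-103) + C(d(-2))) + l(94)/D = -23757/(-2*(-103) - 6) + 94/234 = -23757/(206 - 6) + 94*(1/234) = -23757/200 + 47/117 = -2770169/23400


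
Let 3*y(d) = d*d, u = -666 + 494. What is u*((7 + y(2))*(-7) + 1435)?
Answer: -710360/3 ≈ -2.3679e+5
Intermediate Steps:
u = -172
y(d) = d**2/3 (y(d) = (d*d)/3 = d**2/3)
u*((7 + y(2))*(-7) + 1435) = -172*((7 + (1/3)*2**2)*(-7) + 1435) = -172*((7 + (1/3)*4)*(-7) + 1435) = -172*((7 + 4/3)*(-7) + 1435) = -172*((25/3)*(-7) + 1435) = -172*(-175/3 + 1435) = -172*4130/3 = -710360/3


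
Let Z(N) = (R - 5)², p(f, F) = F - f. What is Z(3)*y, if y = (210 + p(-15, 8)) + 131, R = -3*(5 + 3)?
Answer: 306124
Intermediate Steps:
R = -24 (R = -3*8 = -24)
Z(N) = 841 (Z(N) = (-24 - 5)² = (-29)² = 841)
y = 364 (y = (210 + (8 - 1*(-15))) + 131 = (210 + (8 + 15)) + 131 = (210 + 23) + 131 = 233 + 131 = 364)
Z(3)*y = 841*364 = 306124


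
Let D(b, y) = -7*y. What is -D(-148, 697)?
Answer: 4879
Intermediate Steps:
-D(-148, 697) = -(-7)*697 = -1*(-4879) = 4879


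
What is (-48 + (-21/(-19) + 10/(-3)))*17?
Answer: -48671/57 ≈ -853.88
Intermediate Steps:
(-48 + (-21/(-19) + 10/(-3)))*17 = (-48 + (-21*(-1/19) + 10*(-⅓)))*17 = (-48 + (21/19 - 10/3))*17 = (-48 - 127/57)*17 = -2863/57*17 = -48671/57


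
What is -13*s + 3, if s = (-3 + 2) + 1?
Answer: 3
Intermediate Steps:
s = 0 (s = -1 + 1 = 0)
-13*s + 3 = -13*0 + 3 = 0 + 3 = 3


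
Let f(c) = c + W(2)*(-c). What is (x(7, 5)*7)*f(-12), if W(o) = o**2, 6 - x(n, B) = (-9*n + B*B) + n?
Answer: 9324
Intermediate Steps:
x(n, B) = 6 - B**2 + 8*n (x(n, B) = 6 - ((-9*n + B*B) + n) = 6 - ((-9*n + B**2) + n) = 6 - ((B**2 - 9*n) + n) = 6 - (B**2 - 8*n) = 6 + (-B**2 + 8*n) = 6 - B**2 + 8*n)
f(c) = -3*c (f(c) = c + 2**2*(-c) = c + 4*(-c) = c - 4*c = -3*c)
(x(7, 5)*7)*f(-12) = ((6 - 1*5**2 + 8*7)*7)*(-3*(-12)) = ((6 - 1*25 + 56)*7)*36 = ((6 - 25 + 56)*7)*36 = (37*7)*36 = 259*36 = 9324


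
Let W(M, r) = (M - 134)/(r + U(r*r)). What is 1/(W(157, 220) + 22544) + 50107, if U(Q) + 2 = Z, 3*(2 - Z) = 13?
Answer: 730862556606/14586037 ≈ 50107.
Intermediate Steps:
Z = -7/3 (Z = 2 - ⅓*13 = 2 - 13/3 = -7/3 ≈ -2.3333)
U(Q) = -13/3 (U(Q) = -2 - 7/3 = -13/3)
W(M, r) = (-134 + M)/(-13/3 + r) (W(M, r) = (M - 134)/(r - 13/3) = (-134 + M)/(-13/3 + r))
1/(W(157, 220) + 22544) + 50107 = 1/(3*(-134 + 157)/(-13 + 3*220) + 22544) + 50107 = 1/(3*23/(-13 + 660) + 22544) + 50107 = 1/(3*23/647 + 22544) + 50107 = 1/(3*(1/647)*23 + 22544) + 50107 = 1/(69/647 + 22544) + 50107 = 1/(14586037/647) + 50107 = 647/14586037 + 50107 = 730862556606/14586037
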